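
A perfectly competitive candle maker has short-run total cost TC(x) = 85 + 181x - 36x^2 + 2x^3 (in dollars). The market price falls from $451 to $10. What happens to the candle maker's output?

Output falls from 15 to 0 (the firm shuts down)

MC = 181 - 72x + 6x^2; the shutdown threshold is min AVC = $19 (at x = 9).
At P = $451 ≥ min AVC, set P = MC on the rising branch: x = 15.
At P = $10 < min AVC = $19, price no longer covers variable cost at any output, so the firm shuts down: x = 0.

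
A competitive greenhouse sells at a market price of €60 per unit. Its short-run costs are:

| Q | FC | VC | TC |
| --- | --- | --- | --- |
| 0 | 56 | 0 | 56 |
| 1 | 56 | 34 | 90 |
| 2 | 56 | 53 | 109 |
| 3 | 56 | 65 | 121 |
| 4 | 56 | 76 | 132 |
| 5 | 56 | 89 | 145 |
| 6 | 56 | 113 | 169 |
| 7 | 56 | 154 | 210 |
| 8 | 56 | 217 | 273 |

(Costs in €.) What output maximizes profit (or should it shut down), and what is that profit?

Q = 7; profit = €210

Compute π = P·Q − TC at each output: Q=0: -56; Q=1: -30; Q=2: 11; Q=3: 59; Q=4: 108; Q=5: 155; Q=6: 191; Q=7: 210; Q=8: 207.
Profit is maximized at Q = 7. AVC there is 154/7 = €22 ≤ P, so producing beats shutting down (which would give -€56).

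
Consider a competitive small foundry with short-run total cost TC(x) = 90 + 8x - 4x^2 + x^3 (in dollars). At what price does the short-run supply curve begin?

$4 per unit

Short-run supply begins at min AVC. From VC = 8x - 4x^2 + x^3, AVC = 8 - 4x + x^2.
dAVC/dx = -4 + 2x = 0 gives x = 2. min AVC = 8 - 4·2 + 2^2 = 4.
For P < $4 the firm produces nothing.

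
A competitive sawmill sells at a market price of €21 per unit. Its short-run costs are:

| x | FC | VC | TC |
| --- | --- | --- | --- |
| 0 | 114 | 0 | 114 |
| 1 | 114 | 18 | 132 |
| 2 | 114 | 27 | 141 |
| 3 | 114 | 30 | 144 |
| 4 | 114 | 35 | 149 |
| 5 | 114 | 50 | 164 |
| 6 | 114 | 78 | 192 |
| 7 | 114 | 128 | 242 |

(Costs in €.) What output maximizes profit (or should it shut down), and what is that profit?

x = 5; profit = -€59

Profit at each row (π = 21x − TC): x=0: -114; x=1: -111; x=2: -99; x=3: -81; x=4: -65; x=5: -59; x=6: -66; x=7: -95.
Profit is maximized at x = 5. AVC there is 50/5 = €10 ≤ P, so producing beats shutting down (which would give -€114).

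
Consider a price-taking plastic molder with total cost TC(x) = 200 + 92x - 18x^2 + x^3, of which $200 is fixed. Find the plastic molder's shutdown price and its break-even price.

Shutdown price = min AVC. AVC = 92 - 18x + x^2, with vertex at x = 9 and minimum $11.
ATC = 200/x + 92 - 18x + x^2. Setting dATC/dx = −200/x^2 − 18 + 2x = 0 gives x = 10 (since 2·10^3 − 18·10^2 = 200).
min ATC = 200/10 + 92 − 18·10 + 10^2 = $32. That is the break-even price.
Between these two prices the firm operates at a loss; above $32 it earns a profit.

Shutdown price = $11; break-even price = $32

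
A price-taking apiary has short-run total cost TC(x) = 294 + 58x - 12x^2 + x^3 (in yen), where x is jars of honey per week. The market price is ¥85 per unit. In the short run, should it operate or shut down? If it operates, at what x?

Variable cost is VC = 58x - 12x^2 + x^3, so AVC = VC/x = 58 - 12x + x^2 and MC = dTC/dx = 58 - 24x + 3x^2.
AVC hits its minimum where MC = AVC, at x = 6, giving min AVC = 58 - 12·6 + 6^2 = ¥22.
Since P = ¥85 ≥ min AVC = ¥22, price covers variable cost and the firm should produce.
Set P = MC: 85 = 58 - 24x + 3x^2 → -27 - 24x + 3x^2 = 0. The roots are x = -1 and x = 9; the profit-maximizing output is on the rising part of MC, so x* = 9.
Check: AVC at x = 9 is ¥31 ≤ P, so revenue covers variable cost.
Profit = P·x − TC = 85·9 − 573 = ¥192.

Produce at x = 9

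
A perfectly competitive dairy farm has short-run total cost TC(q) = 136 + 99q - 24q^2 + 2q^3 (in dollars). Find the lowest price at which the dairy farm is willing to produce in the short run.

$27 per unit

The shutdown price is the minimum of AVC. VC = 99q - 24q^2 + 2q^3, so AVC = 99 - 24q + 2q^2.
At the minimum of AVC, MC = AVC. MC = 99 - 48q + 6q^2; setting MC = AVC gives 4q^2 - 24q = 0, so q = 6. min AVC = 27.
So the shutdown price is $27.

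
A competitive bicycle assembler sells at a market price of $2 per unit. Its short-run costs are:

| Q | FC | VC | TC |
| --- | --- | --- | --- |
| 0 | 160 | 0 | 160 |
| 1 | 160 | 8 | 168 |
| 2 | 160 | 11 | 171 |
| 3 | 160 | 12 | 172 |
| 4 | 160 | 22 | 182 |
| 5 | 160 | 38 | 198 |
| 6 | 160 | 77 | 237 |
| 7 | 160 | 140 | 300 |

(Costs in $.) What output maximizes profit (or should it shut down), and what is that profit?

Q = 0 (shut down); profit = -$160

Tabulate TR − TC: Q=0: -160; Q=1: -166; Q=2: -167; Q=3: -166; Q=4: -174; Q=5: -188; Q=6: -225; Q=7: -286.
Profit is highest at Q = 0. Equivalently, the lowest AVC in the table is 12/3 ≈ $4 at Q = 3, and P = $2 falls below it — price never covers variable cost, so the firm shuts down and loses only its fixed cost.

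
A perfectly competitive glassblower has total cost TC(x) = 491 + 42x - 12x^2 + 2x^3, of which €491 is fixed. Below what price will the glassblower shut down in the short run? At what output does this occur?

€24 per unit, at x = 3

The shutdown price is the minimum of AVC. VC = 42x - 12x^2 + 2x^3, so AVC = 42 - 12x + 2x^2.
At the minimum of AVC, MC = AVC. MC = 42 - 24x + 6x^2; setting MC = AVC gives 4x^2 - 12x = 0, so x = 3. min AVC = 24.
The firm shuts down for any P below €24.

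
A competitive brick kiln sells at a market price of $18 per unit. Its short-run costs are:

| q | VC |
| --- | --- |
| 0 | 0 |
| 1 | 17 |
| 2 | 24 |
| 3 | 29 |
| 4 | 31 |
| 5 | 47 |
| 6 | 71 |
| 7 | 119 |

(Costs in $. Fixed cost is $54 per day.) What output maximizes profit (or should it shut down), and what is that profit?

q = 5; profit = -$11

Profit at each row (π = 18q − TC): q=0: -54; q=1: -53; q=2: -42; q=3: -29; q=4: -13; q=5: -11; q=6: -17; q=7: -47.
Profit is maximized at q = 5. AVC there is 47/5 = $9.40 ≤ P, so producing beats shutting down (which would give -$54).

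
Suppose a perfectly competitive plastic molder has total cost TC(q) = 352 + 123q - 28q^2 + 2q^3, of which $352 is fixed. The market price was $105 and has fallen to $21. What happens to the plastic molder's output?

Output falls from 9 to 0 (the firm shuts down)

AVC = 123 - 28q + 2q^2, minimized at q = 7 where min AVC = $25. MC = 123 - 56q + 6q^2.
At P = $105 ≥ min AVC, set P = MC on the rising branch: q = 9.
At P = $21 < min AVC = $25, price no longer covers variable cost at any output, so the firm shuts down: q = 0.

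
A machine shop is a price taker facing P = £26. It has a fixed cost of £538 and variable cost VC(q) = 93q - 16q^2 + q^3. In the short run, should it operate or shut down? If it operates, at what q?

Shut down

From TC, MC = TC'(q) = 93 - 32q + 3q^2 and AVC = VC/q = 93 - 16q + q^2.
The AVC parabola has its vertex at q = 16/2 = 8, where AVC = 93 - 16·8 + 8^2 = £29.
Since P = £26 < min AVC = £29, price fails to cover variable cost at any output.
Best response: produce nothing and absorb the £538 fixed cost.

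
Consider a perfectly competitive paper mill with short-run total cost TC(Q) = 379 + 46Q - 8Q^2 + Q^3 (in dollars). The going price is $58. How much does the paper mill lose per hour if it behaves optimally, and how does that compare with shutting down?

AVC = 46 - 8Q + Q^2; min AVC = $30 at Q = 4. Since P = $58 ≥ min AVC, the firm produces.
With MC = 46 - 16Q + 3Q^2, P = MC on the upward-sloping part at Q* = 6.
TR = 58·6 = 348. TC = 379 + 204 = 583. Profit = 348 − 583 = -$235.
That loss of $235 beats the $379 the firm would lose by shutting down; producing recovers $144 of fixed cost.

Profit = -$235 at Q = 6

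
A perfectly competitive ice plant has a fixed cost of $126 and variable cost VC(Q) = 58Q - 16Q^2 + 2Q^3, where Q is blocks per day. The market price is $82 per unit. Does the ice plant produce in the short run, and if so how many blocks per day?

Produce at Q = 6

From TC, MC = TC'(Q) = 58 - 32Q + 6Q^2 and AVC = VC/Q = 58 - 16Q + 2Q^2.
AVC is minimized where dAVC/dQ = -16 + 4Q = 0, at Q = 4; min AVC = 58 - 16·4 + 2·4^2 = $26.
Since P = $82 ≥ min AVC = $26, price covers variable cost and the firm should produce.
P = MC gives -24 - 32Q + 6Q^2 = 0, with roots -2/3 and 6. Take the larger (rising MC): Q* = 6.
Check: AVC at Q = 6 is $34 ≤ P, so revenue covers variable cost.
Profit = P·Q − TC = 82·6 − 330 = $162.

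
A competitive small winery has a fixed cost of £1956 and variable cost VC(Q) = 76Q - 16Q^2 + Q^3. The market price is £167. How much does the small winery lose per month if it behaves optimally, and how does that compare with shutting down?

Profit = -£266 at Q = 13

AVC = 76 - 16Q + Q^2; min AVC = £12 at Q = 8. Since P = £167 ≥ min AVC, the firm produces.
With MC = 76 - 32Q + 3Q^2, P = MC on the upward-sloping part at Q* = 13.
TR = 167·13 = 2171. TC = 1956 + 481 = 2437. Profit = 2171 − 2437 = -£266.
By producing, the firm covers all variable cost plus £1690 of fixed cost; shutting down would lose the full £1956.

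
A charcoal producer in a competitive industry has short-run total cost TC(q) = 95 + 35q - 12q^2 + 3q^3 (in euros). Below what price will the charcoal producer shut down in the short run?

€23 per unit

The shutdown price is the minimum of AVC. VC = 35q - 12q^2 + 3q^3, so AVC = 35 - 12q + 3q^2.
At the minimum of AVC, MC = AVC. MC = 35 - 24q + 9q^2; setting MC = AVC gives 6q^2 - 12q = 0, so q = 2. min AVC = 23.
The firm shuts down for any P below €23.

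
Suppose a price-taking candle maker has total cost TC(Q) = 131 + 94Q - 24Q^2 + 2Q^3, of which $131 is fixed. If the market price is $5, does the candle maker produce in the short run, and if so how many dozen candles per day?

From TC, MC = TC'(Q) = 94 - 48Q + 6Q^2 and AVC = VC/Q = 94 - 24Q + 2Q^2.
The AVC parabola has its vertex at Q = 24/4 = 6, where AVC = 94 - 24·6 + 2·6^2 = $22.
With P < min AVC ($5 < $22), every unit sold adds to the loss.
Best response: produce nothing and absorb the $131 fixed cost.

Shut down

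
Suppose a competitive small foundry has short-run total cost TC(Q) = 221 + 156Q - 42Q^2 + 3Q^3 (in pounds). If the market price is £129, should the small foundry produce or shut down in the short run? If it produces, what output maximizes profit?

Variable cost is VC = 156Q - 42Q^2 + 3Q^3, so AVC = VC/Q = 156 - 42Q + 3Q^2 and MC = dTC/dQ = 156 - 84Q + 9Q^2.
AVC hits its minimum where MC = AVC, at Q = 7, giving min AVC = 156 - 42·7 + 3·7^2 = £9.
Since P = £129 ≥ min AVC = £9, price covers variable cost and the firm should produce.
P = MC gives 27 - 84Q + 9Q^2 = 0, with roots 1/3 and 9. Take the larger (rising MC): Q* = 9.
Check: AVC at Q = 9 is £21 ≤ P, so revenue covers variable cost.
Profit = P·Q − TC = 129·9 − 410 = £751.

Produce at Q = 9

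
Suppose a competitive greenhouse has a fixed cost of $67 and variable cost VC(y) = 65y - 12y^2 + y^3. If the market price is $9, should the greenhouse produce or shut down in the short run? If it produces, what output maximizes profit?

Shut down

From TC, MC = TC'(y) = 65 - 24y + 3y^2 and AVC = VC/y = 65 - 12y + y^2.
AVC is minimized where dAVC/dy = -12 + 2y = 0, at y = 6; min AVC = 65 - 12·6 + 6^2 = $29.
P = $9 lies below min AVC = $29; no output level covers variable cost.
The firm minimizes its loss by shutting down and losing only its fixed cost of $67.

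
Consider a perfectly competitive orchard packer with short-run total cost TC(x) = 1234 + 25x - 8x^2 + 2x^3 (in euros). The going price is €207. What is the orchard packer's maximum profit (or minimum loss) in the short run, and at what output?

AVC = 25 - 8x + 2x^2; min AVC = €17 at x = 2. Since P = €207 ≥ min AVC, the firm produces.
With MC = 25 - 16x + 6x^2, P = MC on the upward-sloping part at x* = 7.
TR = 207·7 = 1449. TC = 1234 + 469 = 1703. Profit = 1449 − 1703 = -€254.
Shutting down would mean losing the fixed cost of €1234, so operating at a loss of €254 is better by €980.

Profit = -€254 at x = 7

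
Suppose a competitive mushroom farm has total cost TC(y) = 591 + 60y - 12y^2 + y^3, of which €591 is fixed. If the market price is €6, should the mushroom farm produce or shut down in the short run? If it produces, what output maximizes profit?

Shut down

Variable cost is VC = 60y - 12y^2 + y^3, so AVC = VC/y = 60 - 12y + y^2 and MC = dTC/dy = 60 - 24y + 3y^2.
The AVC parabola has its vertex at y = 12/2 = 6, where AVC = 60 - 12·6 + 6^2 = €24.
Since P = €6 < min AVC = €24, price fails to cover variable cost at any output.
The firm minimizes its loss by shutting down and losing only its fixed cost of €591.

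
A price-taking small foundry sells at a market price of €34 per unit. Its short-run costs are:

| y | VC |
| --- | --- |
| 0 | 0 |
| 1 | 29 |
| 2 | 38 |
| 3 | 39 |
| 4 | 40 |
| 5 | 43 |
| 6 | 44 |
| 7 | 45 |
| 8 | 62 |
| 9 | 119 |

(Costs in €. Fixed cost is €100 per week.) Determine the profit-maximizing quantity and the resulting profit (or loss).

y = 8; profit = €110

Compute π = P·y − TC at each output: y=0: -100; y=1: -95; y=2: -70; y=3: -37; y=4: -4; y=5: 27; y=6: 60; y=7: 93; y=8: 110; y=9: 87.
Profit is maximized at y = 8. AVC there is 62/8 = €7.75 ≤ P, so producing beats shutting down (which would give -€100).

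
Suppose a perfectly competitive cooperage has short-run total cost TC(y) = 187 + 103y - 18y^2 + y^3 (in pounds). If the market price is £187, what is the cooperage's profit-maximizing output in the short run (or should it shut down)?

Produce at y = 14

From TC, MC = TC'(y) = 103 - 36y + 3y^2 and AVC = VC/y = 103 - 18y + y^2.
AVC hits its minimum where MC = AVC, at y = 9, giving min AVC = 103 - 18·9 + 9^2 = £22.
Because £187 ≥ £22, revenue can cover variable cost; the firm operates.
P = MC gives -84 - 36y + 3y^2 = 0, with roots -2 and 14. Take the larger (rising MC): y* = 14.
Check: AVC at y = 14 is £47 ≤ P, so revenue covers variable cost.
Profit = P·y − TC = 187·14 − 845 = £1773.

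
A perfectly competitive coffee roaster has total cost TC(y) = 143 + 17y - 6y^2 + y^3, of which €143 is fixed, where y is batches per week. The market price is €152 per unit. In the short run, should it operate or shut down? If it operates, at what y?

Produce at y = 9

Strip out fixed cost: VC = 17y - 6y^2 + y^3. Then AVC = 17 - 6y + y^2 and MC = 17 - 12y + 3y^2.
AVC is minimized where dAVC/dy = -6 + 2y = 0, at y = 3; min AVC = 17 - 6·3 + 3^2 = €8.
Because €152 ≥ €8, revenue can cover variable cost; the firm operates.
Solving P = MC: -135 - 12y + 3y^2 = 0 ⇒ y = -5 or 9. On the upward-sloping branch, y* = 9.
Check: AVC at y = 9 is €44 ≤ P, so revenue covers variable cost.
Profit = P·y − TC = 152·9 − 539 = €829.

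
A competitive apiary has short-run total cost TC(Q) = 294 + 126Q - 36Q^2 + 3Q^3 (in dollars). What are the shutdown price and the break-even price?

AVC = 126 - 36Q + 3Q^2; minimized at Q = 6, giving min AVC = $18. That is the shutdown price.
ATC = 294/Q + 126 - 36Q + 3Q^2. Setting dATC/dQ = −294/Q^2 − 36 + 6Q = 0 gives Q = 7 (since 6·7^3 − 36·7^2 = 294).
min ATC = 294/7 + 126 − 36·7 + 3·7^2 = $63. That is the break-even price.
For $18 ≤ P < $63 the firm produces at a loss; below $18 it shuts down.

Shutdown price = $18; break-even price = $63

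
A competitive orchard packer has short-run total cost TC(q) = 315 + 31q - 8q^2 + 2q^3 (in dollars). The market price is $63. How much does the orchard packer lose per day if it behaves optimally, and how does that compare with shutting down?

AVC = 31 - 8q + 2q^2; min AVC = $23 at q = 2. Since P = $63 ≥ min AVC, the firm produces.
MC = 31 - 16q + 6q^2. Setting P = MC and taking the root on the rising branch gives q* = 4.
TR = 63·4 = 252. TC = 315 + 124 = 439. Profit = 252 − 439 = -$187.
By producing, the firm covers all variable cost plus $128 of fixed cost; shutting down would lose the full $315.

Profit = -$187 at q = 4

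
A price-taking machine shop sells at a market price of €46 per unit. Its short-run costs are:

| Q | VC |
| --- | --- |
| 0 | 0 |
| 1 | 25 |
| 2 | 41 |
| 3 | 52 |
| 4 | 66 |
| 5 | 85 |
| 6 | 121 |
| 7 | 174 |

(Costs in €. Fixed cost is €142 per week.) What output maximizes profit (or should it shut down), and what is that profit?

Tabulate TR − TC: Q=0: -142; Q=1: -121; Q=2: -91; Q=3: -56; Q=4: -24; Q=5: 3; Q=6: 13; Q=7: 6.
Profit is maximized at Q = 6. AVC there is 121/6 = €20.17 ≤ P, so producing beats shutting down (which would give -€142).

Q = 6; profit = €13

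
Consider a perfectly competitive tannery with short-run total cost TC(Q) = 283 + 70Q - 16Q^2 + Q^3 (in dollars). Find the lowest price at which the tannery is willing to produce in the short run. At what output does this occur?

The shutdown price is the minimum of AVC. VC = 70Q - 16Q^2 + Q^3, so AVC = 70 - 16Q + Q^2.
At the minimum of AVC, MC = AVC. MC = 70 - 32Q + 3Q^2; setting MC = AVC gives 2Q^2 - 16Q = 0, so Q = 8. min AVC = 6.
For P < $6 the firm produces nothing.

$6 per unit, at Q = 8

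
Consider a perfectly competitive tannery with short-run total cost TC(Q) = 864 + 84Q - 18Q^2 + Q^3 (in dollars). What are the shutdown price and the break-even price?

AVC = 84 - 18Q + Q^2; minimized at Q = 9, giving min AVC = $3. That is the shutdown price.
ATC = 864/Q + 84 - 18Q + Q^2. Setting dATC/dQ = −864/Q^2 − 18 + 2Q = 0 gives Q = 12 (since 2·12^3 − 18·12^2 = 864).
min ATC = 864/12 + 84 − 18·12 + 12^2 = $84. That is the break-even price.
For $3 ≤ P < $84 the firm produces at a loss; below $3 it shuts down.

Shutdown price = $3; break-even price = $84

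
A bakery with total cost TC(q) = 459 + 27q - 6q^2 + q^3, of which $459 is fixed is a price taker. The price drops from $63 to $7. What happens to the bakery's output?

AVC = 27 - 6q + q^2, minimized at q = 3 where min AVC = $18. MC = 27 - 12q + 3q^2.
With P = $63 above the shutdown price, P = MC gives q = 6.
At P = $7 < min AVC = $18, price no longer covers variable cost at any output, so the firm shuts down: q = 0.

Output falls from 6 to 0 (the firm shuts down)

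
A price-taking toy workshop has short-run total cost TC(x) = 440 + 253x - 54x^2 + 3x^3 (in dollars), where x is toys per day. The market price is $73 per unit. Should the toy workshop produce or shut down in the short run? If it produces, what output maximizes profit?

From TC, MC = TC'(x) = 253 - 108x + 9x^2 and AVC = VC/x = 253 - 54x + 3x^2.
AVC hits its minimum where MC = AVC, at x = 9, giving min AVC = 253 - 54·9 + 3·9^2 = $10.
P = $73 exceeds min AVC = $10, so the firm stays open.
P = MC gives 180 - 108x + 9x^2 = 0, with roots 2 and 10. Take the larger (rising MC): x* = 10.
Check: AVC at x = 10 is $13 ≤ P, so revenue covers variable cost.
Profit = P·x − TC = 73·10 − 570 = $160.

Produce at x = 10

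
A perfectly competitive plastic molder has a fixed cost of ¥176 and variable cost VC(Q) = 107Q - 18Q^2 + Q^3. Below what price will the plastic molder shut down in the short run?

¥26 per unit

The firm shuts down when price falls below the minimum of average variable cost. AVC = VC/Q = 107 - 18Q + Q^2.
dAVC/dQ = -18 + 2Q = 0 gives Q = 9. min AVC = 107 - 18·9 + 9^2 = 26.
The firm shuts down for any P below ¥26.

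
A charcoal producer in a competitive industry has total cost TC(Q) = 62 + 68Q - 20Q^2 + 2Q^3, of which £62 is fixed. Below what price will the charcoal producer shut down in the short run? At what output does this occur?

The firm shuts down when price falls below the minimum of average variable cost. AVC = VC/Q = 68 - 20Q + 2Q^2.
At the minimum of AVC, MC = AVC. MC = 68 - 40Q + 6Q^2; setting MC = AVC gives 4Q^2 - 20Q = 0, so Q = 5. min AVC = 18.
So the shutdown price is £18.

£18 per unit, at Q = 5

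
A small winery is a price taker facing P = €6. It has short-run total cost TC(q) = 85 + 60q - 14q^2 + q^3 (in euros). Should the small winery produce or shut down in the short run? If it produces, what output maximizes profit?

Variable cost is VC = 60q - 14q^2 + q^3, so AVC = VC/q = 60 - 14q + q^2 and MC = dTC/dq = 60 - 28q + 3q^2.
The AVC parabola has its vertex at q = 14/2 = 7, where AVC = 60 - 14·7 + 7^2 = €11.
Since P = €6 < min AVC = €11, price fails to cover variable cost at any output.
The firm minimizes its loss by shutting down and losing only its fixed cost of €85.

Shut down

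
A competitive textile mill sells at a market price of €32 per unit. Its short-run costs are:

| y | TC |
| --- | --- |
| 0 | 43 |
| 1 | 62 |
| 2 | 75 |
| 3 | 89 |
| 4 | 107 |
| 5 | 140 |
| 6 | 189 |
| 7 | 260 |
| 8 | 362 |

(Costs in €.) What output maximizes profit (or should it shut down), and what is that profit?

Profit at each row (π = 32y − TC): y=0: -43; y=1: -30; y=2: -11; y=3: 7; y=4: 21; y=5: 20; y=6: 3; y=7: -36; y=8: -106.
Profit is maximized at y = 4. AVC there is 64/4 = €16 ≤ P, so producing beats shutting down (which would give -€43).

y = 4; profit = €21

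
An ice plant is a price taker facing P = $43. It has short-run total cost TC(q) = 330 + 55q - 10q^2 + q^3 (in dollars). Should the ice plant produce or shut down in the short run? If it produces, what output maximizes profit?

Produce at q = 6

From TC, MC = TC'(q) = 55 - 20q + 3q^2 and AVC = VC/q = 55 - 10q + q^2.
AVC hits its minimum where MC = AVC, at q = 5, giving min AVC = 55 - 10·5 + 5^2 = $30.
Since P = $43 ≥ min AVC = $30, price covers variable cost and the firm should produce.
P = MC gives 12 - 20q + 3q^2 = 0, with roots 2/3 and 6. Take the larger (rising MC): q* = 6.
Check: AVC at q = 6 is $31 ≤ P, so revenue covers variable cost.
Profit = P·q − TC = 43·6 − 516 = -$258, a loss, but smaller than the $330 fixed cost the firm would lose by shutting down.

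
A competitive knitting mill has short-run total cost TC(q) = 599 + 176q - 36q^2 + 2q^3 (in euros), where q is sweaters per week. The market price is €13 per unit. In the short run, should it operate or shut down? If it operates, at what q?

Variable cost is VC = 176q - 36q^2 + 2q^3, so AVC = VC/q = 176 - 36q + 2q^2 and MC = dTC/dq = 176 - 72q + 6q^2.
The AVC parabola has its vertex at q = 36/4 = 9, where AVC = 176 - 36·9 + 2·9^2 = €14.
P = €13 lies below min AVC = €14; no output level covers variable cost.
Shutting down limits the loss to fixed cost, €599.

Shut down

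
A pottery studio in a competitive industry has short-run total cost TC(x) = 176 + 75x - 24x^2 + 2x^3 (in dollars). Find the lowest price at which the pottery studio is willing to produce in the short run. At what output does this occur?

The firm shuts down when price falls below the minimum of average variable cost. AVC = VC/x = 75 - 24x + 2x^2.
dAVC/dx = -24 + 4x = 0 gives x = 6. min AVC = 75 - 24·6 + 2·6^2 = 3.
The firm shuts down for any P below $3.

$3 per unit, at x = 6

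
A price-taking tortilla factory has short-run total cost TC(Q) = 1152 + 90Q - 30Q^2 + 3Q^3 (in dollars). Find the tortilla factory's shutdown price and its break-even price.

AVC = 90 - 30Q + 3Q^2; minimized at Q = 5, giving min AVC = $15. That is the shutdown price.
ATC = 1152/Q + 90 - 30Q + 3Q^2. Setting dATC/dQ = −1152/Q^2 − 30 + 6Q = 0 gives Q = 8 (since 6·8^3 − 30·8^2 = 1152).
min ATC = 1152/8 + 90 − 30·8 + 3·8^2 = $186. That is the break-even price.
Between these two prices the firm operates at a loss; above $186 it earns a profit.

Shutdown price = $15; break-even price = $186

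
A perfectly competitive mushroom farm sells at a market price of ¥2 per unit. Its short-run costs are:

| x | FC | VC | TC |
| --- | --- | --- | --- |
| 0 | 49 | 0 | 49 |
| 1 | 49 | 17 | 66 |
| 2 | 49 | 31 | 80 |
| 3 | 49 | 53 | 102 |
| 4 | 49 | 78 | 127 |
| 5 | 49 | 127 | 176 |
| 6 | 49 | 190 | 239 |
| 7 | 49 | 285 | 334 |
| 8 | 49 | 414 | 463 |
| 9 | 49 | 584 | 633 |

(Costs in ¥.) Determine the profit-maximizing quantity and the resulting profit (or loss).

Tabulate TR − TC: x=0: -49; x=1: -64; x=2: -76; x=3: -96; x=4: -119; x=5: -166; x=6: -227; x=7: -320; x=8: -447; x=9: -615.
Profit is highest at x = 0. Equivalently, the lowest AVC in the table is 31/2 ≈ ¥15.50 at x = 2, and P = ¥2 falls below it — price never covers variable cost, so the firm shuts down and loses only its fixed cost.

x = 0 (shut down); profit = -¥49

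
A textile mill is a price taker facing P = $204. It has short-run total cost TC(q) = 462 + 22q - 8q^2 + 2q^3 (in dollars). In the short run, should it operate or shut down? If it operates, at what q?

Produce at q = 7

Strip out fixed cost: VC = 22q - 8q^2 + 2q^3. Then AVC = 22 - 8q + 2q^2 and MC = 22 - 16q + 6q^2.
AVC is minimized where dAVC/dq = -8 + 4q = 0, at q = 2; min AVC = 22 - 8·2 + 2·2^2 = $14.
Because $204 ≥ $14, revenue can cover variable cost; the firm operates.
P = MC gives -182 - 16q + 6q^2 = 0, with roots -13/3 and 7. Take the larger (rising MC): q* = 7.
Check: AVC at q = 7 is $64 ≤ P, so revenue covers variable cost.
Profit = P·q − TC = 204·7 − 910 = $518.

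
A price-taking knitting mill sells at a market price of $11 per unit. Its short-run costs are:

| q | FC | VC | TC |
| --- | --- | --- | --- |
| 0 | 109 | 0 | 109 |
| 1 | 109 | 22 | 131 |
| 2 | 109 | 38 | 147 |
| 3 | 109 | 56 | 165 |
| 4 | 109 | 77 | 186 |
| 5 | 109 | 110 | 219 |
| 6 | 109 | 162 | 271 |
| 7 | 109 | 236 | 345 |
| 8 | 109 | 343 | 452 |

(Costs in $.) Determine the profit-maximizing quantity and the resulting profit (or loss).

q = 0 (shut down); profit = -$109

Profit at each row (π = 11q − TC): q=0: -109; q=1: -120; q=2: -125; q=3: -132; q=4: -142; q=5: -164; q=6: -205; q=7: -268; q=8: -364.
Profit is highest at q = 0. Equivalently, the lowest AVC in the table is 56/3 ≈ $18.67 at q = 3, and P = $11 falls below it — price never covers variable cost, so the firm shuts down and loses only its fixed cost.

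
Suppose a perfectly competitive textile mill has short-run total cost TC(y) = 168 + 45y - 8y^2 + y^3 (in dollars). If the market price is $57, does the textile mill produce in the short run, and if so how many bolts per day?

Variable cost is VC = 45y - 8y^2 + y^3, so AVC = VC/y = 45 - 8y + y^2 and MC = dTC/dy = 45 - 16y + 3y^2.
The AVC parabola has its vertex at y = 8/2 = 4, where AVC = 45 - 8·4 + 4^2 = $29.
Since P = $57 ≥ min AVC = $29, price covers variable cost and the firm should produce.
Solving P = MC: -12 - 16y + 3y^2 = 0 ⇒ y = -2/3 or 6. On the upward-sloping branch, y* = 6.
Check: AVC at y = 6 is $33 ≤ P, so revenue covers variable cost.
Profit = P·y − TC = 57·6 − 366 = -$24, a loss, but smaller than the $168 fixed cost the firm would lose by shutting down.

Produce at y = 6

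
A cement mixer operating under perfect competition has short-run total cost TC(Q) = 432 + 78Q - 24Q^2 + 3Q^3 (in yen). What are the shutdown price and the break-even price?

Shutdown price = ¥30; break-even price = ¥114

Shutdown price = min AVC. AVC = 78 - 24Q + 3Q^2, with vertex at Q = 4 and minimum ¥30.
ATC = 432/Q + 78 - 24Q + 3Q^2. Setting dATC/dQ = −432/Q^2 − 24 + 6Q = 0 gives Q = 6 (since 6·6^3 − 24·6^2 = 432).
min ATC = 432/6 + 78 − 24·6 + 3·6^2 = ¥114. That is the break-even price.
Between these two prices the firm operates at a loss; above ¥114 it earns a profit.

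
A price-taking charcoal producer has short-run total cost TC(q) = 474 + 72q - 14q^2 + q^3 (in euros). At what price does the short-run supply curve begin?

€23 per unit

Short-run supply begins at min AVC. From VC = 72q - 14q^2 + q^3, AVC = 72 - 14q + q^2.
At the minimum of AVC, MC = AVC. MC = 72 - 28q + 3q^2; setting MC = AVC gives 2q^2 - 14q = 0, so q = 7. min AVC = 23.
The firm shuts down for any P below €23.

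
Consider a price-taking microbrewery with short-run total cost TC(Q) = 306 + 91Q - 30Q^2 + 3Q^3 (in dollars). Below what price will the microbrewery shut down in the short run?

The shutdown price is the minimum of AVC. VC = 91Q - 30Q^2 + 3Q^3, so AVC = 91 - 30Q + 3Q^2.
At the minimum of AVC, MC = AVC. MC = 91 - 60Q + 9Q^2; setting MC = AVC gives 6Q^2 - 30Q = 0, so Q = 5. min AVC = 16.
The firm shuts down for any P below $16.

$16 per unit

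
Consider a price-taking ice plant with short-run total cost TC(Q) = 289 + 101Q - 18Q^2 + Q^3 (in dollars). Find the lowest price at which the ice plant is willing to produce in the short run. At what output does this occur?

The firm shuts down when price falls below the minimum of average variable cost. AVC = VC/Q = 101 - 18Q + Q^2.
dAVC/dQ = -18 + 2Q = 0 gives Q = 9. min AVC = 101 - 18·9 + 9^2 = 20.
For P < $20 the firm produces nothing.

$20 per unit, at Q = 9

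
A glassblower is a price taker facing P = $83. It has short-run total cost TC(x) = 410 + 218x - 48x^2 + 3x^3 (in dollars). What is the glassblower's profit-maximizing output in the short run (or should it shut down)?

Strip out fixed cost: VC = 218x - 48x^2 + 3x^3. Then AVC = 218 - 48x + 3x^2 and MC = 218 - 96x + 9x^2.
AVC is minimized where dAVC/dx = -48 + 6x = 0, at x = 8; min AVC = 218 - 48·8 + 3·8^2 = $26.
P = $83 exceeds min AVC = $26, so the firm stays open.
Set P = MC: 83 = 218 - 96x + 9x^2 → 135 - 96x + 9x^2 = 0. The roots are x = 5/3 and x = 9; the profit-maximizing output is on the rising part of MC, so x* = 9.
Check: AVC at x = 9 is $29 ≤ P, so revenue covers variable cost.
Profit = P·x − TC = 83·9 − 671 = $76.

Produce at x = 9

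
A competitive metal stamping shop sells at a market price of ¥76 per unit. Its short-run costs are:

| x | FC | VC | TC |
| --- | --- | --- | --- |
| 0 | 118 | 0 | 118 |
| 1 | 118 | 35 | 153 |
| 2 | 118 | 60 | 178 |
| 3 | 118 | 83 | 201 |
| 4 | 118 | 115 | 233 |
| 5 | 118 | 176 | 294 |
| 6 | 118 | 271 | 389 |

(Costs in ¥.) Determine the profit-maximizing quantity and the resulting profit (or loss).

x = 5; profit = ¥86

Profit at each row (π = 76x − TC): x=0: -118; x=1: -77; x=2: -26; x=3: 27; x=4: 71; x=5: 86; x=6: 67.
Profit is maximized at x = 5. AVC there is 176/5 = ¥35.20 ≤ P, so producing beats shutting down (which would give -¥118).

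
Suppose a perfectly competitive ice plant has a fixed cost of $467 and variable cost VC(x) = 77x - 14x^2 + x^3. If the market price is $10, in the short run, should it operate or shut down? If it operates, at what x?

Variable cost is VC = 77x - 14x^2 + x^3, so AVC = VC/x = 77 - 14x + x^2 and MC = dTC/dx = 77 - 28x + 3x^2.
AVC hits its minimum where MC = AVC, at x = 7, giving min AVC = 77 - 14·7 + 7^2 = $28.
P = $10 lies below min AVC = $28; no output level covers variable cost.
Shutting down limits the loss to fixed cost, $467.

Shut down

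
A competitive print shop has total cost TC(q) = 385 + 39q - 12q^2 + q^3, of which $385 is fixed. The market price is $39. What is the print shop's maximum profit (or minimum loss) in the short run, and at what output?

Profit = -$129 at q = 8

AVC = 39 - 12q + q^2; min AVC = $3 at q = 6. Since P = $39 ≥ min AVC, the firm produces.
With MC = 39 - 24q + 3q^2, P = MC on the upward-sloping part at q* = 8.
TR = 39·8 = 312. TC = 385 + 56 = 441. Profit = 312 − 441 = -$129.
By producing, the firm covers all variable cost plus $256 of fixed cost; shutting down would lose the full $385.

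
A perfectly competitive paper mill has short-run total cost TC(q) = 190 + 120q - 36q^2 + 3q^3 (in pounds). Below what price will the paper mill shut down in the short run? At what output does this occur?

The shutdown price is the minimum of AVC. VC = 120q - 36q^2 + 3q^3, so AVC = 120 - 36q + 3q^2.
At the minimum of AVC, MC = AVC. MC = 120 - 72q + 9q^2; setting MC = AVC gives 6q^2 - 36q = 0, so q = 6. min AVC = 12.
For P < £12 the firm produces nothing.

£12 per unit, at q = 6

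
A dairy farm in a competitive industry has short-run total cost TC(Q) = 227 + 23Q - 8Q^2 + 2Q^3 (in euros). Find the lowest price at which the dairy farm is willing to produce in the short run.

The firm shuts down when price falls below the minimum of average variable cost. AVC = VC/Q = 23 - 8Q + 2Q^2.
At the minimum of AVC, MC = AVC. MC = 23 - 16Q + 6Q^2; setting MC = AVC gives 4Q^2 - 8Q = 0, so Q = 2. min AVC = 15.
So the shutdown price is €15.

€15 per unit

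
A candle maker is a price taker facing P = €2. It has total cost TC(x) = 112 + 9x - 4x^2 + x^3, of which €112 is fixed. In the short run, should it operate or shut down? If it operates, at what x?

From TC, MC = TC'(x) = 9 - 8x + 3x^2 and AVC = VC/x = 9 - 4x + x^2.
AVC is minimized where dAVC/dx = -4 + 2x = 0, at x = 2; min AVC = 9 - 4·2 + 2^2 = €5.
Since P = €2 < min AVC = €5, price fails to cover variable cost at any output.
Shutting down limits the loss to fixed cost, €112.

Shut down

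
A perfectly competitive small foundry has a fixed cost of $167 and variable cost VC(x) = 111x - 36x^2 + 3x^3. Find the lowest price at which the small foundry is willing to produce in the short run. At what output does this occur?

$3 per unit, at x = 6

The firm shuts down when price falls below the minimum of average variable cost. AVC = VC/x = 111 - 36x + 3x^2.
At the minimum of AVC, MC = AVC. MC = 111 - 72x + 9x^2; setting MC = AVC gives 6x^2 - 36x = 0, so x = 6. min AVC = 3.
For P < $3 the firm produces nothing.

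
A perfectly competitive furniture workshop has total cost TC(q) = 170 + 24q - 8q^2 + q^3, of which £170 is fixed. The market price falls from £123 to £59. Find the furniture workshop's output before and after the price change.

Output falls from 9 to 7

AVC = 24 - 8q + q^2, minimized at q = 4 where min AVC = £8. MC = 24 - 16q + 3q^2.
With P = £123 above the shutdown price, P = MC gives q = 9.
At P = £59 ≥ min AVC, set P = MC: q = 7. The firm stays open but cuts output.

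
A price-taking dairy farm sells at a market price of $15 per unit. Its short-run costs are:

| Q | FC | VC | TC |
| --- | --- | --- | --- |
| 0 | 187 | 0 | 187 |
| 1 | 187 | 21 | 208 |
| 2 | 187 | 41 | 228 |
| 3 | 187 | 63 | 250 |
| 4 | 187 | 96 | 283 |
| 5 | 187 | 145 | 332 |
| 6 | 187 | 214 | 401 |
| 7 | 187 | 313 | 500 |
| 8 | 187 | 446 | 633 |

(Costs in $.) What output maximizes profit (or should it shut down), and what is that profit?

Tabulate TR − TC: Q=0: -187; Q=1: -193; Q=2: -198; Q=3: -205; Q=4: -223; Q=5: -257; Q=6: -311; Q=7: -395; Q=8: -513.
Profit is highest at Q = 0. Equivalently, the lowest AVC in the table is 41/2 ≈ $20.50 at Q = 2, and P = $15 falls below it — price never covers variable cost, so the firm shuts down and loses only its fixed cost.

Q = 0 (shut down); profit = -$187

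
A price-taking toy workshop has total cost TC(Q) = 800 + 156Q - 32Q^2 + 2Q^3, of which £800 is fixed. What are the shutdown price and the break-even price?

Shutdown price = min AVC. AVC = 156 - 32Q + 2Q^2, with vertex at Q = 8 and minimum £28.
ATC = 800/Q + 156 - 32Q + 2Q^2. Setting dATC/dQ = −800/Q^2 − 32 + 4Q = 0 gives Q = 10 (since 4·10^3 − 32·10^2 = 800).
min ATC = 800/10 + 156 − 32·10 + 2·10^2 = £116. That is the break-even price.
For £28 ≤ P < £116 the firm produces at a loss; below £28 it shuts down.

Shutdown price = £28; break-even price = £116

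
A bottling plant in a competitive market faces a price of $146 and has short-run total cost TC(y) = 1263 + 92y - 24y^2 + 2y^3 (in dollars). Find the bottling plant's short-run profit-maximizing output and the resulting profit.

AVC = 92 - 24y + 2y^2 has its minimum $20 at y = 6; price $146 clears that bar, so the firm operates.
With MC = 92 - 48y + 6y^2, P = MC on the upward-sloping part at y* = 9.
TR = 146·9 = 1314. TC = 1263 + 342 = 1605. Profit = 1314 − 1605 = -$291.
That loss of $291 beats the $1263 the firm would lose by shutting down; producing recovers $972 of fixed cost.

Profit = -$291 at y = 9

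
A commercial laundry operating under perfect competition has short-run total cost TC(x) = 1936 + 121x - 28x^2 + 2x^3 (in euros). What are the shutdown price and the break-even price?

AVC = 121 - 28x + 2x^2; minimized at x = 7, giving min AVC = €23. That is the shutdown price.
ATC = 1936/x + 121 - 28x + 2x^2. Setting dATC/dx = −1936/x^2 − 28 + 4x = 0 gives x = 11 (since 4·11^3 − 28·11^2 = 1936).
min ATC = 1936/11 + 121 − 28·11 + 2·11^2 = €231. That is the break-even price.
For €23 ≤ P < €231 the firm produces at a loss; below €23 it shuts down.

Shutdown price = €23; break-even price = €231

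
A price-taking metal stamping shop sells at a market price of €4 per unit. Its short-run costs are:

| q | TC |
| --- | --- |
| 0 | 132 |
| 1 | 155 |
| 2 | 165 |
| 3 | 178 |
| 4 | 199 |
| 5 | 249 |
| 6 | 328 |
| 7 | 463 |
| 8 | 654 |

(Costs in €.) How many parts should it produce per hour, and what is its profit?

Profit at each row (π = 4q − TC): q=0: -132; q=1: -151; q=2: -157; q=3: -166; q=4: -183; q=5: -229; q=6: -304; q=7: -435; q=8: -622.
Profit is highest at q = 0. Equivalently, the lowest AVC in the table is 46/3 ≈ €15.33 at q = 3, and P = €4 falls below it — price never covers variable cost, so the firm shuts down and loses only its fixed cost.

q = 0 (shut down); profit = -€132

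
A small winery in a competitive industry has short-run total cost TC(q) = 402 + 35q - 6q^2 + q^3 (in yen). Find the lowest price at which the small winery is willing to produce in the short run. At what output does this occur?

¥26 per unit, at q = 3

Short-run supply begins at min AVC. From VC = 35q - 6q^2 + q^3, AVC = 35 - 6q + q^2.
At the minimum of AVC, MC = AVC. MC = 35 - 12q + 3q^2; setting MC = AVC gives 2q^2 - 6q = 0, so q = 3. min AVC = 26.
So the shutdown price is ¥26.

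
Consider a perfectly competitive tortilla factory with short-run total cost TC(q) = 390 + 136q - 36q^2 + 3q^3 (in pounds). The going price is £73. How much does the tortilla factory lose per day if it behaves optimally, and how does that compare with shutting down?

Profit = -£96 at q = 7

AVC = 136 - 36q + 3q^2; min AVC = £28 at q = 6. Since P = £73 ≥ min AVC, the firm produces.
With MC = 136 - 72q + 9q^2, P = MC on the upward-sloping part at q* = 7.
TR = 73·7 = 511. TC = 390 + 217 = 607. Profit = 511 − 607 = -£96.
By producing, the firm covers all variable cost plus £294 of fixed cost; shutting down would lose the full £390.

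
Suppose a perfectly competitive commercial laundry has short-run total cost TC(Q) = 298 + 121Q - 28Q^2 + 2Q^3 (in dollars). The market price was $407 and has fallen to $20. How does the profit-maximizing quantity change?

MC = 121 - 56Q + 6Q^2; the shutdown threshold is min AVC = $23 (at Q = 7).
With P = $407 above the shutdown price, P = MC gives Q = 13.
At P = $20 < min AVC = $23, price no longer covers variable cost at any output, so the firm shuts down: Q = 0.

Output falls from 13 to 0 (the firm shuts down)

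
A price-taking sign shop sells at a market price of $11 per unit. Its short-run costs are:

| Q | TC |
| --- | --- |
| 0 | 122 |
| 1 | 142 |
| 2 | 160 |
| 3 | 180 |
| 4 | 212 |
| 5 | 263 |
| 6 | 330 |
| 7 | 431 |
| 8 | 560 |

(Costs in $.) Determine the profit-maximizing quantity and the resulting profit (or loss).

Q = 0 (shut down); profit = -$122

Profit at each row (π = 11Q − TC): Q=0: -122; Q=1: -131; Q=2: -138; Q=3: -147; Q=4: -168; Q=5: -208; Q=6: -264; Q=7: -354; Q=8: -472.
Profit is highest at Q = 0. Equivalently, the lowest AVC in the table is 38/2 ≈ $19 at Q = 2, and P = $11 falls below it — price never covers variable cost, so the firm shuts down and loses only its fixed cost.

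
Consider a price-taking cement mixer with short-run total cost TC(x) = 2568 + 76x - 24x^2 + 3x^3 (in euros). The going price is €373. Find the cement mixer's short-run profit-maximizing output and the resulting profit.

Profit = -€138 at x = 9

AVC = 76 - 24x + 3x^2 has its minimum €28 at x = 4; price €373 clears that bar, so the firm operates.
With MC = 76 - 48x + 9x^2, P = MC on the upward-sloping part at x* = 9.
TR = 373·9 = 3357. TC = 2568 + 927 = 3495. Profit = 3357 − 3495 = -€138.
That loss of €138 beats the €2568 the firm would lose by shutting down; producing recovers €2430 of fixed cost.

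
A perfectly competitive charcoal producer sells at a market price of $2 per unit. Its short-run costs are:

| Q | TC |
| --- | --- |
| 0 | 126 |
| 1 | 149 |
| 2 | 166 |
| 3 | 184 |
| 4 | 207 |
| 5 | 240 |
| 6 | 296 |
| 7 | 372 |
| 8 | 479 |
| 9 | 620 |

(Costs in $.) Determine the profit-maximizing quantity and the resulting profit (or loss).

Q = 0 (shut down); profit = -$126

Profit at each row (π = 2Q − TC): Q=0: -126; Q=1: -147; Q=2: -162; Q=3: -178; Q=4: -199; Q=5: -230; Q=6: -284; Q=7: -358; Q=8: -463; Q=9: -602.
Profit is highest at Q = 0. Equivalently, the lowest AVC in the table is 58/3 ≈ $19.33 at Q = 3, and P = $2 falls below it — price never covers variable cost, so the firm shuts down and loses only its fixed cost.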